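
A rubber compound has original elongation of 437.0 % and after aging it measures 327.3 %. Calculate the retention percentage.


Retention = aged / original * 100
= 327.3 / 437.0 * 100
= 74.9%

74.9%


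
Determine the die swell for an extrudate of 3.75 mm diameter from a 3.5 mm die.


Die swell ratio = D_extrudate / D_die
= 3.75 / 3.5
= 1.071

Die swell = 1.071


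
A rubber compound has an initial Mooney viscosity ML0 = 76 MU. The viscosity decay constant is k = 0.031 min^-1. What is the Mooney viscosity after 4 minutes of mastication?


ML = ML0 * exp(-k * t)
ML = 76 * exp(-0.031 * 4)
ML = 76 * 0.8834
ML = 67.14 MU

67.14 MU


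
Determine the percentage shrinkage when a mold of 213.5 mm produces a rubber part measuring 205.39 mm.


Shrinkage = (mold - part) / mold * 100
= (213.5 - 205.39) / 213.5 * 100
= 8.11 / 213.5 * 100
= 3.8%

3.8%


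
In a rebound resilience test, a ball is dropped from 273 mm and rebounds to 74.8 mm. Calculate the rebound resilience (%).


Resilience = h_rebound / h_drop * 100
= 74.8 / 273 * 100
= 27.4%

27.4%


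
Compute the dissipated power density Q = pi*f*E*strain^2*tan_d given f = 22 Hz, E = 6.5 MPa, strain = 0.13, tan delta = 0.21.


Q = pi * f * E * strain^2 * tan_d
= pi * 22 * 6.5 * 0.13^2 * 0.21
= pi * 22 * 6.5 * 0.0169 * 0.21
= 1.5944

Q = 1.5944


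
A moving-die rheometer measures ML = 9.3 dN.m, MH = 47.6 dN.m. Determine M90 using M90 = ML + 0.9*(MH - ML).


M90 = ML + 0.9 * (MH - ML)
M90 = 9.3 + 0.9 * (47.6 - 9.3)
M90 = 9.3 + 0.9 * 38.3
M90 = 43.77 dN.m

43.77 dN.m


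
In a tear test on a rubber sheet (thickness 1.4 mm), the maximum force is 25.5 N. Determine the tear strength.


Tear strength = force / thickness
= 25.5 / 1.4
= 18.21 N/mm

18.21 N/mm


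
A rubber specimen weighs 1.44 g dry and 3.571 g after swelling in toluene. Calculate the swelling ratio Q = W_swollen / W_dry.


Q = W_swollen / W_dry
Q = 3.571 / 1.44
Q = 2.48

Q = 2.48


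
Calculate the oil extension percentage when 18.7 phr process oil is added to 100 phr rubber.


Oil % = oil / (100 + oil) * 100
= 18.7 / (100 + 18.7) * 100
= 18.7 / 118.7 * 100
= 15.75%

15.75%


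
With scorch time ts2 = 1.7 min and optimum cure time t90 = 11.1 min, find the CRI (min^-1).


CRI = 100 / (t90 - ts2)
= 100 / (11.1 - 1.7)
= 100 / 9.4
= 10.64 min^-1

10.64 min^-1


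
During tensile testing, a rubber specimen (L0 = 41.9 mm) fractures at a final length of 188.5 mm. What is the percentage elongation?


Elongation = (Lf - L0) / L0 * 100
= (188.5 - 41.9) / 41.9 * 100
= 146.6 / 41.9 * 100
= 349.9%

349.9%


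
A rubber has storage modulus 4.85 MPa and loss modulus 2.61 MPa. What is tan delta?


tan delta = E'' / E'
= 2.61 / 4.85
= 0.5381

tan delta = 0.5381


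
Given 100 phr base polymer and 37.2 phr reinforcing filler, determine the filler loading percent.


Filler % = filler / (rubber + filler) * 100
= 37.2 / (100 + 37.2) * 100
= 37.2 / 137.2 * 100
= 27.11%

27.11%


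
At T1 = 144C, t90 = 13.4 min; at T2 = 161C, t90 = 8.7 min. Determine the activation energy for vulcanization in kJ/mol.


T1 = 417.15 K, T2 = 434.15 K
1/T1 - 1/T2 = 9.3868e-05
ln(t1/t2) = ln(13.4/8.7) = 0.4319
Ea = 8.314 * 0.4319 / 9.3868e-05 = 38256.7622 J/mol
Ea = 38.26 kJ/mol

38.26 kJ/mol


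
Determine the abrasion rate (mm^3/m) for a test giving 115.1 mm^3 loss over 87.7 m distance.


Rate = volume_loss / distance
= 115.1 / 87.7
= 1.312 mm^3/m

1.312 mm^3/m


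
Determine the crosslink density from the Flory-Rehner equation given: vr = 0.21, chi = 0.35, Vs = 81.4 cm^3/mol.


ln(1 - vr) = ln(1 - 0.21) = -0.2357
Numerator = -((-0.2357) + 0.21 + 0.35 * 0.21^2) = 0.0103
Denominator = 81.4 * (0.21^(1/3) - 0.21/2) = 39.8365
nu = 0.0103 / 39.8365 = 2.5824e-04 mol/cm^3

2.5824e-04 mol/cm^3


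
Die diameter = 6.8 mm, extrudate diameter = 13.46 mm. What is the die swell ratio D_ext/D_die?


Die swell ratio = D_extrudate / D_die
= 13.46 / 6.8
= 1.979

Die swell = 1.979


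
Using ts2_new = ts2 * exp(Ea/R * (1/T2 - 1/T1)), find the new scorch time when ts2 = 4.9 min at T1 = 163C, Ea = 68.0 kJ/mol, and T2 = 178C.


Convert temperatures: T1 = 163 + 273.15 = 436.15 K, T2 = 178 + 273.15 = 451.15 K
ts2_new = 4.9 * exp(68000 / 8.314 * (1/451.15 - 1/436.15))
1/T2 - 1/T1 = -7.6231e-05
ts2_new = 2.63 min

2.63 min


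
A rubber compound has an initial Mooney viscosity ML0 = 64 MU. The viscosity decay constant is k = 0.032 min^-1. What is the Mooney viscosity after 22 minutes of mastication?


ML = ML0 * exp(-k * t)
ML = 64 * exp(-0.032 * 22)
ML = 64 * 0.4946
ML = 31.65 MU

31.65 MU


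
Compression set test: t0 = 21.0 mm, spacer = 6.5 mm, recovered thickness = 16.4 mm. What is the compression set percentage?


CS = (t0 - recovered) / (t0 - ts) * 100
= (21.0 - 16.4) / (21.0 - 6.5) * 100
= 4.6 / 14.5 * 100
= 31.7%

31.7%


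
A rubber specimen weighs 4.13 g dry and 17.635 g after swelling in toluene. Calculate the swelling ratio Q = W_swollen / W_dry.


Q = W_swollen / W_dry
Q = 17.635 / 4.13
Q = 4.27

Q = 4.27


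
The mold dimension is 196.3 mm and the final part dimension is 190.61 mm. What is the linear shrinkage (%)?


Shrinkage = (mold - part) / mold * 100
= (196.3 - 190.61) / 196.3 * 100
= 5.69 / 196.3 * 100
= 2.9%

2.9%


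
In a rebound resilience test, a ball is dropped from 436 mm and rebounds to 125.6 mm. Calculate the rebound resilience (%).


Resilience = h_rebound / h_drop * 100
= 125.6 / 436 * 100
= 28.8%

28.8%


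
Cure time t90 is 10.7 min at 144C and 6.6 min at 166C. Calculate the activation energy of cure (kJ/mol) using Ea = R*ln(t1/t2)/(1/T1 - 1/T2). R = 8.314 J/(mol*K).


T1 = 417.15 K, T2 = 439.15 K
1/T1 - 1/T2 = 1.2009e-04
ln(t1/t2) = ln(10.7/6.6) = 0.4832
Ea = 8.314 * 0.4832 / 1.2009e-04 = 33449.9994 J/mol
Ea = 33.45 kJ/mol

33.45 kJ/mol


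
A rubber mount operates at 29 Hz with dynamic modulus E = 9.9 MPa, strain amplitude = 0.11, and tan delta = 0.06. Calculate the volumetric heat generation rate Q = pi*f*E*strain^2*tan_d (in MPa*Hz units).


Q = pi * f * E * strain^2 * tan_d
= pi * 29 * 9.9 * 0.11^2 * 0.06
= pi * 29 * 9.9 * 0.0121 * 0.06
= 0.6548

Q = 0.6548


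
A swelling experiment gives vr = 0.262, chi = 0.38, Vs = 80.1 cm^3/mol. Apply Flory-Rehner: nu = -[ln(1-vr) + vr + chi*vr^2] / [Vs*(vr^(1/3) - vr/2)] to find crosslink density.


ln(1 - vr) = ln(1 - 0.262) = -0.3038
Numerator = -((-0.3038) + 0.262 + 0.38 * 0.262^2) = 0.0157
Denominator = 80.1 * (0.262^(1/3) - 0.262/2) = 40.7615
nu = 0.0157 / 40.7615 = 3.8582e-04 mol/cm^3

3.8582e-04 mol/cm^3


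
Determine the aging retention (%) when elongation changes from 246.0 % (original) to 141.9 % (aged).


Retention = aged / original * 100
= 141.9 / 246.0 * 100
= 57.7%

57.7%


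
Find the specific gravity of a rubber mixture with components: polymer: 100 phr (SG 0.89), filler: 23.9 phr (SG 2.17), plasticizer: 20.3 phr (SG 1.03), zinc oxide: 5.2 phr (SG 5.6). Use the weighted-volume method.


Sum of weights = 149.4
Volume contributions:
  polymer: 100/0.89 = 112.3596
  filler: 23.9/2.17 = 11.0138
  plasticizer: 20.3/1.03 = 19.7087
  zinc oxide: 5.2/5.6 = 0.9286
Sum of volumes = 144.0107
SG = 149.4 / 144.0107 = 1.037

SG = 1.037


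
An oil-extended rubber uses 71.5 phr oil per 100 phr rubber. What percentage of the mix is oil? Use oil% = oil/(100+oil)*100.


Oil % = oil / (100 + oil) * 100
= 71.5 / (100 + 71.5) * 100
= 71.5 / 171.5 * 100
= 41.69%

41.69%


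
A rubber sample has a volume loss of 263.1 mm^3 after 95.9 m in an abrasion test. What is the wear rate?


Rate = volume_loss / distance
= 263.1 / 95.9
= 2.743 mm^3/m

2.743 mm^3/m


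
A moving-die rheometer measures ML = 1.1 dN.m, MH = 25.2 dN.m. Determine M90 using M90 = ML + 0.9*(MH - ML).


M90 = ML + 0.9 * (MH - ML)
M90 = 1.1 + 0.9 * (25.2 - 1.1)
M90 = 1.1 + 0.9 * 24.1
M90 = 22.79 dN.m

22.79 dN.m


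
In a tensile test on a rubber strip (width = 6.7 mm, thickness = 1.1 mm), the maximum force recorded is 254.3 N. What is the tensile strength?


Area = width * thickness = 6.7 * 1.1 = 7.37 mm^2
TS = force / area = 254.3 / 7.37 = 34.5 MPa

34.5 MPa


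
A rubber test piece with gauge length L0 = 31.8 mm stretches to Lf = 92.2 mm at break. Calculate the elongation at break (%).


Elongation = (Lf - L0) / L0 * 100
= (92.2 - 31.8) / 31.8 * 100
= 60.4 / 31.8 * 100
= 189.9%

189.9%


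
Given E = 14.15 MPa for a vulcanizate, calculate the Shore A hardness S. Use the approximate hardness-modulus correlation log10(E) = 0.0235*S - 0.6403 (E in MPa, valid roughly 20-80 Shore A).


log10(E) = 0.0235*S - 0.6403  =>  S = (log10(E) + 0.6403) / 0.0235
log10(14.15) = 1.150756
S = (1.150756 + 0.6403) / 0.0235 = 1.791056 / 0.0235
S = 76.2

Shore A = 76.2


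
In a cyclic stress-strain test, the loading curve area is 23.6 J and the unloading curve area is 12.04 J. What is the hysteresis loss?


Hysteresis loss = loading - unloading
= 23.6 - 12.04
= 11.56 J

11.56 J


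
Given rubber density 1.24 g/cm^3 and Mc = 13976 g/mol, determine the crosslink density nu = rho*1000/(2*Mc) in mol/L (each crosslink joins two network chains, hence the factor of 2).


nu = rho * 1000 / (2 * Mc)
nu = 1.24 * 1000 / (2 * 13976)
nu = 1240.0 / 27952
nu = 0.0444 mol/L

0.0444 mol/L


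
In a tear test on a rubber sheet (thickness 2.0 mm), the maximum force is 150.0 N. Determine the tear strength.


Tear strength = force / thickness
= 150.0 / 2.0
= 75.0 N/mm

75.0 N/mm


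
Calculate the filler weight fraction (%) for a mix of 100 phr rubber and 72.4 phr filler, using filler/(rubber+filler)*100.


Filler % = filler / (rubber + filler) * 100
= 72.4 / (100 + 72.4) * 100
= 72.4 / 172.4 * 100
= 42.0%

42.0%


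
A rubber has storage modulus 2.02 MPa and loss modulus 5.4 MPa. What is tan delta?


tan delta = E'' / E'
= 5.4 / 2.02
= 2.6733

tan delta = 2.6733


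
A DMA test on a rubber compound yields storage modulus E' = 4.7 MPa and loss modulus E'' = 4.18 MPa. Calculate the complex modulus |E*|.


|E*| = sqrt(E'^2 + E''^2)
= sqrt(4.7^2 + 4.18^2)
= sqrt(22.0900 + 17.4724)
= 6.29 MPa

6.29 MPa


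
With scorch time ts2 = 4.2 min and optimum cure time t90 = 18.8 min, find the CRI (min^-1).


CRI = 100 / (t90 - ts2)
= 100 / (18.8 - 4.2)
= 100 / 14.6
= 6.85 min^-1

6.85 min^-1


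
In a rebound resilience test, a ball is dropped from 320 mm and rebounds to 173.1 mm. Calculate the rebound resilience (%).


Resilience = h_rebound / h_drop * 100
= 173.1 / 320 * 100
= 54.1%

54.1%


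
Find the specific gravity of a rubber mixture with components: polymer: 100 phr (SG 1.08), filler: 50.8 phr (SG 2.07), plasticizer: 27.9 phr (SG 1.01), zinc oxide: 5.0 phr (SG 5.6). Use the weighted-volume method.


Sum of weights = 183.7
Volume contributions:
  polymer: 100/1.08 = 92.5926
  filler: 50.8/2.07 = 24.5411
  plasticizer: 27.9/1.01 = 27.6238
  zinc oxide: 5.0/5.6 = 0.8929
Sum of volumes = 145.6503
SG = 183.7 / 145.6503 = 1.261

SG = 1.261


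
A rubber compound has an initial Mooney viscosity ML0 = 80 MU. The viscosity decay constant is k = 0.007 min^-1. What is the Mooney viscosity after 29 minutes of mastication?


ML = ML0 * exp(-k * t)
ML = 80 * exp(-0.007 * 29)
ML = 80 * 0.8163
ML = 65.3 MU

65.3 MU


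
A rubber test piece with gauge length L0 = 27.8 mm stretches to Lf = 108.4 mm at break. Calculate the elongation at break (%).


Elongation = (Lf - L0) / L0 * 100
= (108.4 - 27.8) / 27.8 * 100
= 80.6 / 27.8 * 100
= 289.9%

289.9%


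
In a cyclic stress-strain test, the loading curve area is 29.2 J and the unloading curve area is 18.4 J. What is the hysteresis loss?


Hysteresis loss = loading - unloading
= 29.2 - 18.4
= 10.8 J

10.8 J


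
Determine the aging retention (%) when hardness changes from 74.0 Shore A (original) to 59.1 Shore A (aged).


Retention = aged / original * 100
= 59.1 / 74.0 * 100
= 79.9%

79.9%


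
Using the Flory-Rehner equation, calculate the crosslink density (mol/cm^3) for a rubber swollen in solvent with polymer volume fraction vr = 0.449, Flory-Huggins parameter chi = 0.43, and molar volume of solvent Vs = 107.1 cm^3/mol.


ln(1 - vr) = ln(1 - 0.449) = -0.5960
Numerator = -((-0.5960) + 0.449 + 0.43 * 0.449^2) = 0.0603
Denominator = 107.1 * (0.449^(1/3) - 0.449/2) = 57.9670
nu = 0.0603 / 57.9670 = 0.0010 mol/cm^3

0.0010 mol/cm^3


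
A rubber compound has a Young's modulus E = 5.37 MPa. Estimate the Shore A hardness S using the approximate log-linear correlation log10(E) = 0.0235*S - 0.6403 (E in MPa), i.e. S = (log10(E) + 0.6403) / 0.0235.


log10(E) = 0.0235*S - 0.6403  =>  S = (log10(E) + 0.6403) / 0.0235
log10(5.37) = 0.729974
S = (0.729974 + 0.6403) / 0.0235 = 1.370274 / 0.0235
S = 58.3

Shore A = 58.3


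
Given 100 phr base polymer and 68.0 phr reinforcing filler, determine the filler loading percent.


Filler % = filler / (rubber + filler) * 100
= 68.0 / (100 + 68.0) * 100
= 68.0 / 168.0 * 100
= 40.48%

40.48%


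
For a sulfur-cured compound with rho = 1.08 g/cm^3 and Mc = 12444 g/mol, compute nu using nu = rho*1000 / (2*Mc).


nu = rho * 1000 / (2 * Mc)
nu = 1.08 * 1000 / (2 * 12444)
nu = 1080.0 / 24888
nu = 0.0434 mol/L

0.0434 mol/L


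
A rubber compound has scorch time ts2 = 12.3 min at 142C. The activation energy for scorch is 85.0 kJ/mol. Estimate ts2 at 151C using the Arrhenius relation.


Convert temperatures: T1 = 142 + 273.15 = 415.15 K, T2 = 151 + 273.15 = 424.15 K
ts2_new = 12.3 * exp(85000 / 8.314 * (1/424.15 - 1/415.15))
1/T2 - 1/T1 = -5.1111e-05
ts2_new = 7.29 min

7.29 min


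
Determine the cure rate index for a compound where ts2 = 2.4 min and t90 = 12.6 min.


CRI = 100 / (t90 - ts2)
= 100 / (12.6 - 2.4)
= 100 / 10.2
= 9.8 min^-1

9.8 min^-1


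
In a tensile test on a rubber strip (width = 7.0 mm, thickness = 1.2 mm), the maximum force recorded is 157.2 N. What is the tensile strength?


Area = width * thickness = 7.0 * 1.2 = 8.4 mm^2
TS = force / area = 157.2 / 8.4 = 18.71 MPa

18.71 MPa


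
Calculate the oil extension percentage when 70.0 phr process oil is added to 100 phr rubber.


Oil % = oil / (100 + oil) * 100
= 70.0 / (100 + 70.0) * 100
= 70.0 / 170.0 * 100
= 41.18%

41.18%


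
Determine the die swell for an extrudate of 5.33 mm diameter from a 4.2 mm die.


Die swell ratio = D_extrudate / D_die
= 5.33 / 4.2
= 1.269

Die swell = 1.269


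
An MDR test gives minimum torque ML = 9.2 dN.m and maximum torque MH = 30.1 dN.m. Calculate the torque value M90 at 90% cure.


M90 = ML + 0.9 * (MH - ML)
M90 = 9.2 + 0.9 * (30.1 - 9.2)
M90 = 9.2 + 0.9 * 20.9
M90 = 28.01 dN.m

28.01 dN.m


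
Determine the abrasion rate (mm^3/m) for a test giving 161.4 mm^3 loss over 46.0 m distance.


Rate = volume_loss / distance
= 161.4 / 46.0
= 3.509 mm^3/m

3.509 mm^3/m


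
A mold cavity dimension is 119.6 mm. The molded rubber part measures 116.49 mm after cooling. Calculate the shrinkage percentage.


Shrinkage = (mold - part) / mold * 100
= (119.6 - 116.49) / 119.6 * 100
= 3.11 / 119.6 * 100
= 2.6%

2.6%


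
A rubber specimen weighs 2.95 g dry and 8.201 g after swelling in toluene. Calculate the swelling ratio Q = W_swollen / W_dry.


Q = W_swollen / W_dry
Q = 8.201 / 2.95
Q = 2.78

Q = 2.78


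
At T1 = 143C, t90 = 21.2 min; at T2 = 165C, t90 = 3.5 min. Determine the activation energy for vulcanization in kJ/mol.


T1 = 416.15 K, T2 = 438.15 K
1/T1 - 1/T2 = 1.2066e-04
ln(t1/t2) = ln(21.2/3.5) = 1.8012
Ea = 8.314 * 1.8012 / 1.2066e-04 = 124116.9818 J/mol
Ea = 124.12 kJ/mol

124.12 kJ/mol


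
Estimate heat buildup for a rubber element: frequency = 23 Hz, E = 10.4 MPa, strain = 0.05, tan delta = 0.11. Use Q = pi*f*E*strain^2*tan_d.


Q = pi * f * E * strain^2 * tan_d
= pi * 23 * 10.4 * 0.05^2 * 0.11
= pi * 23 * 10.4 * 0.0025 * 0.11
= 0.2067

Q = 0.2067


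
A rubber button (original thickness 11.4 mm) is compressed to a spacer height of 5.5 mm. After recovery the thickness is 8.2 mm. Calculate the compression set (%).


CS = (t0 - recovered) / (t0 - ts) * 100
= (11.4 - 8.2) / (11.4 - 5.5) * 100
= 3.2 / 5.9 * 100
= 54.2%

54.2%


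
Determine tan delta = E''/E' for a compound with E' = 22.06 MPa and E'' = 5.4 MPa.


tan delta = E'' / E'
= 5.4 / 22.06
= 0.2448

tan delta = 0.2448


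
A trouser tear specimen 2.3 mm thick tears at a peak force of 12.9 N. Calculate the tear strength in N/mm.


Tear strength = force / thickness
= 12.9 / 2.3
= 5.61 N/mm

5.61 N/mm


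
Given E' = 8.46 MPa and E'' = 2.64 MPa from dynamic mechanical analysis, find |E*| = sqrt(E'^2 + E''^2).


|E*| = sqrt(E'^2 + E''^2)
= sqrt(8.46^2 + 2.64^2)
= sqrt(71.5716 + 6.9696)
= 8.862 MPa

8.862 MPa


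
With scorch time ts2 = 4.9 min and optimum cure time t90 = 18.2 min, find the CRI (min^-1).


CRI = 100 / (t90 - ts2)
= 100 / (18.2 - 4.9)
= 100 / 13.3
= 7.52 min^-1

7.52 min^-1


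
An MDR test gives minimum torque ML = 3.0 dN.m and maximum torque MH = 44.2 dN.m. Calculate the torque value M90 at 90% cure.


M90 = ML + 0.9 * (MH - ML)
M90 = 3.0 + 0.9 * (44.2 - 3.0)
M90 = 3.0 + 0.9 * 41.2
M90 = 40.08 dN.m

40.08 dN.m


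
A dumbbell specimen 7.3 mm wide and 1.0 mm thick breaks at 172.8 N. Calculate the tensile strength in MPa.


Area = width * thickness = 7.3 * 1.0 = 7.3 mm^2
TS = force / area = 172.8 / 7.3 = 23.67 MPa

23.67 MPa


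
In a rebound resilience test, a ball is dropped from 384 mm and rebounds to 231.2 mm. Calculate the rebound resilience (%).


Resilience = h_rebound / h_drop * 100
= 231.2 / 384 * 100
= 60.2%

60.2%


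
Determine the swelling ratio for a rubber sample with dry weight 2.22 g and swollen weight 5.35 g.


Q = W_swollen / W_dry
Q = 5.35 / 2.22
Q = 2.41

Q = 2.41


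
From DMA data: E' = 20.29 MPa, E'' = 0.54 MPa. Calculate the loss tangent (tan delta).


tan delta = E'' / E'
= 0.54 / 20.29
= 0.0266

tan delta = 0.0266


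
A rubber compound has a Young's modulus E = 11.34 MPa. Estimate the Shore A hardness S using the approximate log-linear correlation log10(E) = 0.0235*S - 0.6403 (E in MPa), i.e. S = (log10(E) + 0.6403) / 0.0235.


log10(E) = 0.0235*S - 0.6403  =>  S = (log10(E) + 0.6403) / 0.0235
log10(11.34) = 1.054613
S = (1.054613 + 0.6403) / 0.0235 = 1.694913 / 0.0235
S = 72.1

Shore A = 72.1


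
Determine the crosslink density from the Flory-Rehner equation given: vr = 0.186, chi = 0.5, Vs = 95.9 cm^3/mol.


ln(1 - vr) = ln(1 - 0.186) = -0.2058
Numerator = -((-0.2058) + 0.186 + 0.5 * 0.186^2) = 0.0025
Denominator = 95.9 * (0.186^(1/3) - 0.186/2) = 45.8236
nu = 0.0025 / 45.8236 = 5.4490e-05 mol/cm^3

5.4490e-05 mol/cm^3


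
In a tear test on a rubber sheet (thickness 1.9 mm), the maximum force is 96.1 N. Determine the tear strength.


Tear strength = force / thickness
= 96.1 / 1.9
= 50.58 N/mm

50.58 N/mm


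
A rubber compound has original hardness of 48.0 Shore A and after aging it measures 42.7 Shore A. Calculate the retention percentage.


Retention = aged / original * 100
= 42.7 / 48.0 * 100
= 89.0%

89.0%


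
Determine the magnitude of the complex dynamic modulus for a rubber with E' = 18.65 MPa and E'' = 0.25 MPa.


|E*| = sqrt(E'^2 + E''^2)
= sqrt(18.65^2 + 0.25^2)
= sqrt(347.8225 + 0.0625)
= 18.652 MPa

18.652 MPa


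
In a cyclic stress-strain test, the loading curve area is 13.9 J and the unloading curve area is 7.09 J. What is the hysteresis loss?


Hysteresis loss = loading - unloading
= 13.9 - 7.09
= 6.81 J

6.81 J


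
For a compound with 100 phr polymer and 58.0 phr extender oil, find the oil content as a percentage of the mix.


Oil % = oil / (100 + oil) * 100
= 58.0 / (100 + 58.0) * 100
= 58.0 / 158.0 * 100
= 36.71%

36.71%


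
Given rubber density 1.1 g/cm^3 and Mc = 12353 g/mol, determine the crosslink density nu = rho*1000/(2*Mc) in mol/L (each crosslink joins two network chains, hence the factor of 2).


nu = rho * 1000 / (2 * Mc)
nu = 1.1 * 1000 / (2 * 12353)
nu = 1100.0 / 24706
nu = 0.0445 mol/L

0.0445 mol/L


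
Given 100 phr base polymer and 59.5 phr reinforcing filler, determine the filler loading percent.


Filler % = filler / (rubber + filler) * 100
= 59.5 / (100 + 59.5) * 100
= 59.5 / 159.5 * 100
= 37.3%

37.3%


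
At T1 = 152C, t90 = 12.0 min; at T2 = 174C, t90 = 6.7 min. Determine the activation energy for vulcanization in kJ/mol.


T1 = 425.15 K, T2 = 447.15 K
1/T1 - 1/T2 = 1.1573e-04
ln(t1/t2) = ln(12.0/6.7) = 0.5828
Ea = 8.314 * 0.5828 / 1.1573e-04 = 41869.8734 J/mol
Ea = 41.87 kJ/mol

41.87 kJ/mol


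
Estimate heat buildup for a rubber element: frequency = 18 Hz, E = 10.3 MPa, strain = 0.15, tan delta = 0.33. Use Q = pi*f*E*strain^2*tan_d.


Q = pi * f * E * strain^2 * tan_d
= pi * 18 * 10.3 * 0.15^2 * 0.33
= pi * 18 * 10.3 * 0.0225 * 0.33
= 4.3247

Q = 4.3247


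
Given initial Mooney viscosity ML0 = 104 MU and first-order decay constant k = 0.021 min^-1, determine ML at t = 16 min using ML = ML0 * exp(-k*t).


ML = ML0 * exp(-k * t)
ML = 104 * exp(-0.021 * 16)
ML = 104 * 0.7146
ML = 74.32 MU

74.32 MU


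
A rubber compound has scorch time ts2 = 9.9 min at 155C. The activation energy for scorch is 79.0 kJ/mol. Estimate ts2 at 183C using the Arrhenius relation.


Convert temperatures: T1 = 155 + 273.15 = 428.15 K, T2 = 183 + 273.15 = 456.15 K
ts2_new = 9.9 * exp(79000 / 8.314 * (1/456.15 - 1/428.15))
1/T2 - 1/T1 = -1.4337e-04
ts2_new = 2.54 min

2.54 min


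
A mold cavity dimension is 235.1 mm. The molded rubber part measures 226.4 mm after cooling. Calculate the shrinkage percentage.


Shrinkage = (mold - part) / mold * 100
= (235.1 - 226.4) / 235.1 * 100
= 8.7 / 235.1 * 100
= 3.7%

3.7%


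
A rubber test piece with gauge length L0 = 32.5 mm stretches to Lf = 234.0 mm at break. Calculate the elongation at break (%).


Elongation = (Lf - L0) / L0 * 100
= (234.0 - 32.5) / 32.5 * 100
= 201.5 / 32.5 * 100
= 620.0%

620.0%


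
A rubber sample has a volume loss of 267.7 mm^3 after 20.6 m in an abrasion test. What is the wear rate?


Rate = volume_loss / distance
= 267.7 / 20.6
= 12.995 mm^3/m

12.995 mm^3/m


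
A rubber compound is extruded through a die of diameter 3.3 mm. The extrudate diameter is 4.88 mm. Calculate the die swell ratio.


Die swell ratio = D_extrudate / D_die
= 4.88 / 3.3
= 1.479

Die swell = 1.479


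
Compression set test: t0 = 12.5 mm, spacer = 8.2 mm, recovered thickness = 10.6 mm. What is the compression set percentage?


CS = (t0 - recovered) / (t0 - ts) * 100
= (12.5 - 10.6) / (12.5 - 8.2) * 100
= 1.9 / 4.3 * 100
= 44.2%

44.2%


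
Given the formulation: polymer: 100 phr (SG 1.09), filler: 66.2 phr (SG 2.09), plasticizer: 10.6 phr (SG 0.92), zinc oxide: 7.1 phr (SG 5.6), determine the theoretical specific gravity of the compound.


Sum of weights = 183.9
Volume contributions:
  polymer: 100/1.09 = 91.7431
  filler: 66.2/2.09 = 31.6746
  plasticizer: 10.6/0.92 = 11.5217
  zinc oxide: 7.1/5.6 = 1.2679
Sum of volumes = 136.2074
SG = 183.9 / 136.2074 = 1.35

SG = 1.35


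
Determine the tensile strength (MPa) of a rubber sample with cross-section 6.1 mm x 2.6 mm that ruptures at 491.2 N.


Area = width * thickness = 6.1 * 2.6 = 15.86 mm^2
TS = force / area = 491.2 / 15.86 = 30.97 MPa

30.97 MPa


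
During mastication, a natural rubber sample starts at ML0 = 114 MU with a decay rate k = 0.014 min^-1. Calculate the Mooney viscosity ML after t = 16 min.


ML = ML0 * exp(-k * t)
ML = 114 * exp(-0.014 * 16)
ML = 114 * 0.7993
ML = 91.12 MU

91.12 MU


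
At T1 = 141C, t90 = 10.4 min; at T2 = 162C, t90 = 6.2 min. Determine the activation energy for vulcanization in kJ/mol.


T1 = 414.15 K, T2 = 435.15 K
1/T1 - 1/T2 = 1.1653e-04
ln(t1/t2) = ln(10.4/6.2) = 0.5173
Ea = 8.314 * 0.5173 / 1.1653e-04 = 36905.6915 J/mol
Ea = 36.91 kJ/mol

36.91 kJ/mol


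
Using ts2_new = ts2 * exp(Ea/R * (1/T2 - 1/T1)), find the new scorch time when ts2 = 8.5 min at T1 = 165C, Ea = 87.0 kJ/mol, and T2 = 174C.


Convert temperatures: T1 = 165 + 273.15 = 438.15 K, T2 = 174 + 273.15 = 447.15 K
ts2_new = 8.5 * exp(87000 / 8.314 * (1/447.15 - 1/438.15))
1/T2 - 1/T1 = -4.5937e-05
ts2_new = 5.26 min

5.26 min


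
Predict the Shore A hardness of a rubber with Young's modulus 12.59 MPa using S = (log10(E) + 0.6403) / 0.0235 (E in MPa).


log10(E) = 0.0235*S - 0.6403  =>  S = (log10(E) + 0.6403) / 0.0235
log10(12.59) = 1.100026
S = (1.100026 + 0.6403) / 0.0235 = 1.740326 / 0.0235
S = 74.1

Shore A = 74.1


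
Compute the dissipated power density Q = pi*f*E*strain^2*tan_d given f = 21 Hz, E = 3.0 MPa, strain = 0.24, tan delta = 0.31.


Q = pi * f * E * strain^2 * tan_d
= pi * 21 * 3.0 * 0.24^2 * 0.31
= pi * 21 * 3.0 * 0.0576 * 0.31
= 3.5341

Q = 3.5341


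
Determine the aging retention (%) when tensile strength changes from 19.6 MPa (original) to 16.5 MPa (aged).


Retention = aged / original * 100
= 16.5 / 19.6 * 100
= 84.2%

84.2%


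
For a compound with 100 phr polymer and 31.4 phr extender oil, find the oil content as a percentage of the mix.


Oil % = oil / (100 + oil) * 100
= 31.4 / (100 + 31.4) * 100
= 31.4 / 131.4 * 100
= 23.9%

23.9%


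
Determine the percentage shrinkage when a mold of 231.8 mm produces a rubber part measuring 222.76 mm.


Shrinkage = (mold - part) / mold * 100
= (231.8 - 222.76) / 231.8 * 100
= 9.04 / 231.8 * 100
= 3.9%

3.9%


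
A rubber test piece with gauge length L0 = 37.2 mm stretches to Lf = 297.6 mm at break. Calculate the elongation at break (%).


Elongation = (Lf - L0) / L0 * 100
= (297.6 - 37.2) / 37.2 * 100
= 260.4 / 37.2 * 100
= 700.0%

700.0%


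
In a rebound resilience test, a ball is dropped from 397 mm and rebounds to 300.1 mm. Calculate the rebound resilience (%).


Resilience = h_rebound / h_drop * 100
= 300.1 / 397 * 100
= 75.6%

75.6%


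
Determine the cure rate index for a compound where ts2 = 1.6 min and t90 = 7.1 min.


CRI = 100 / (t90 - ts2)
= 100 / (7.1 - 1.6)
= 100 / 5.5
= 18.18 min^-1

18.18 min^-1


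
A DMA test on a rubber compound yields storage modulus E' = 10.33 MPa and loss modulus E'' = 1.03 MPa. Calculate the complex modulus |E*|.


|E*| = sqrt(E'^2 + E''^2)
= sqrt(10.33^2 + 1.03^2)
= sqrt(106.7089 + 1.0609)
= 10.381 MPa

10.381 MPa


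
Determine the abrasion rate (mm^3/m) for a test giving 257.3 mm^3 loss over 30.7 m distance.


Rate = volume_loss / distance
= 257.3 / 30.7
= 8.381 mm^3/m

8.381 mm^3/m


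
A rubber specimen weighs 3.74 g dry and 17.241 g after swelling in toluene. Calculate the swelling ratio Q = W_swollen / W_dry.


Q = W_swollen / W_dry
Q = 17.241 / 3.74
Q = 4.61

Q = 4.61


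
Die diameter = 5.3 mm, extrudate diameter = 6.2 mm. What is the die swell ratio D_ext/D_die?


Die swell ratio = D_extrudate / D_die
= 6.2 / 5.3
= 1.17

Die swell = 1.17


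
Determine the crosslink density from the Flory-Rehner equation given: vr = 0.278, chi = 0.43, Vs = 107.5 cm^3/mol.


ln(1 - vr) = ln(1 - 0.278) = -0.3257
Numerator = -((-0.3257) + 0.278 + 0.43 * 0.278^2) = 0.0145
Denominator = 107.5 * (0.278^(1/3) - 0.278/2) = 55.2176
nu = 0.0145 / 55.2176 = 2.6256e-04 mol/cm^3

2.6256e-04 mol/cm^3


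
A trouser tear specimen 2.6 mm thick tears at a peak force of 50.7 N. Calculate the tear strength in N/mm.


Tear strength = force / thickness
= 50.7 / 2.6
= 19.5 N/mm

19.5 N/mm


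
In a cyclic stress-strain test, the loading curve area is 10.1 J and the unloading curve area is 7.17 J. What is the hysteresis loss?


Hysteresis loss = loading - unloading
= 10.1 - 7.17
= 2.93 J

2.93 J


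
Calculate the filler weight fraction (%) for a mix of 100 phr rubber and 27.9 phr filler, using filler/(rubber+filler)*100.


Filler % = filler / (rubber + filler) * 100
= 27.9 / (100 + 27.9) * 100
= 27.9 / 127.9 * 100
= 21.81%

21.81%


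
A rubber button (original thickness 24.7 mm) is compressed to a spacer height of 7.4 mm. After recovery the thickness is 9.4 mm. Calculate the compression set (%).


CS = (t0 - recovered) / (t0 - ts) * 100
= (24.7 - 9.4) / (24.7 - 7.4) * 100
= 15.3 / 17.3 * 100
= 88.4%

88.4%


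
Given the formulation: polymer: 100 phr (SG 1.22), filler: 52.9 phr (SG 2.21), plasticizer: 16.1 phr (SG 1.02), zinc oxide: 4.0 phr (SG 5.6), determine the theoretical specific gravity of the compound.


Sum of weights = 173.0
Volume contributions:
  polymer: 100/1.22 = 81.9672
  filler: 52.9/2.21 = 23.9367
  plasticizer: 16.1/1.02 = 15.7843
  zinc oxide: 4.0/5.6 = 0.7143
Sum of volumes = 122.4025
SG = 173.0 / 122.4025 = 1.413

SG = 1.413


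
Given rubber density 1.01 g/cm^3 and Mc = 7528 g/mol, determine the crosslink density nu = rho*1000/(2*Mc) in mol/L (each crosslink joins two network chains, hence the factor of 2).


nu = rho * 1000 / (2 * Mc)
nu = 1.01 * 1000 / (2 * 7528)
nu = 1010.0 / 15056
nu = 0.0671 mol/L

0.0671 mol/L


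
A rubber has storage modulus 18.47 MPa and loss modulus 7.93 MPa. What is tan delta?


tan delta = E'' / E'
= 7.93 / 18.47
= 0.4293

tan delta = 0.4293


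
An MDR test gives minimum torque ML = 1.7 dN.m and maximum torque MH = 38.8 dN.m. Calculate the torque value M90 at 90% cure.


M90 = ML + 0.9 * (MH - ML)
M90 = 1.7 + 0.9 * (38.8 - 1.7)
M90 = 1.7 + 0.9 * 37.1
M90 = 35.09 dN.m

35.09 dN.m


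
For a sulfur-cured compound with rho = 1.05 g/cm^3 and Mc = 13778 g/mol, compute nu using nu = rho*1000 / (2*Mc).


nu = rho * 1000 / (2 * Mc)
nu = 1.05 * 1000 / (2 * 13778)
nu = 1050.0 / 27556
nu = 0.0381 mol/L

0.0381 mol/L


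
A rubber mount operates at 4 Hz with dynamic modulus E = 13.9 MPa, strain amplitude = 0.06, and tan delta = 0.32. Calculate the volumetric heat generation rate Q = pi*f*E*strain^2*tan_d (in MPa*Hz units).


Q = pi * f * E * strain^2 * tan_d
= pi * 4 * 13.9 * 0.06^2 * 0.32
= pi * 4 * 13.9 * 0.0036 * 0.32
= 0.2012

Q = 0.2012


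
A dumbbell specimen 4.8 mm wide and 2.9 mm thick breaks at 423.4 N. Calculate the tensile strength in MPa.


Area = width * thickness = 4.8 * 2.9 = 13.92 mm^2
TS = force / area = 423.4 / 13.92 = 30.42 MPa

30.42 MPa


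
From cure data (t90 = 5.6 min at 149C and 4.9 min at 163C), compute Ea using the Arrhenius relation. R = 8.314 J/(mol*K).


T1 = 422.15 K, T2 = 436.15 K
1/T1 - 1/T2 = 7.6037e-05
ln(t1/t2) = ln(5.6/4.9) = 0.1335
Ea = 8.314 * 0.1335 / 7.6037e-05 = 14600.5102 J/mol
Ea = 14.6 kJ/mol

14.6 kJ/mol


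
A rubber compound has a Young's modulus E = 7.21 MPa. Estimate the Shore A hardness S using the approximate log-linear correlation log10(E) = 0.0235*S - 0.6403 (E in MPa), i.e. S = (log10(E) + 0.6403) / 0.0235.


log10(E) = 0.0235*S - 0.6403  =>  S = (log10(E) + 0.6403) / 0.0235
log10(7.21) = 0.857935
S = (0.857935 + 0.6403) / 0.0235 = 1.498235 / 0.0235
S = 63.8

Shore A = 63.8


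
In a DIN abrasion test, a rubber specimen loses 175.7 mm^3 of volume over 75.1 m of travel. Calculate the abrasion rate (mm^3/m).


Rate = volume_loss / distance
= 175.7 / 75.1
= 2.34 mm^3/m

2.34 mm^3/m


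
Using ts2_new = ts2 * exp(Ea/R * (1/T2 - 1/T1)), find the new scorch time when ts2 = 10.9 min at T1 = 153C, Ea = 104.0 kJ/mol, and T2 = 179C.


Convert temperatures: T1 = 153 + 273.15 = 426.15 K, T2 = 179 + 273.15 = 452.15 K
ts2_new = 10.9 * exp(104000 / 8.314 * (1/452.15 - 1/426.15))
1/T2 - 1/T1 = -1.3494e-04
ts2_new = 2.02 min

2.02 min


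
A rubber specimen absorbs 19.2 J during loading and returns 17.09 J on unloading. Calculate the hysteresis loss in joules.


Hysteresis loss = loading - unloading
= 19.2 - 17.09
= 2.11 J

2.11 J


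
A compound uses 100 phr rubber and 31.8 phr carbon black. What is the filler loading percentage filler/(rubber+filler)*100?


Filler % = filler / (rubber + filler) * 100
= 31.8 / (100 + 31.8) * 100
= 31.8 / 131.8 * 100
= 24.13%

24.13%


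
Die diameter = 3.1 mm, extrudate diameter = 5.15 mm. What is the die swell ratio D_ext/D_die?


Die swell ratio = D_extrudate / D_die
= 5.15 / 3.1
= 1.661

Die swell = 1.661


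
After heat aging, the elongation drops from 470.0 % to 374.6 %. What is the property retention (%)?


Retention = aged / original * 100
= 374.6 / 470.0 * 100
= 79.7%

79.7%


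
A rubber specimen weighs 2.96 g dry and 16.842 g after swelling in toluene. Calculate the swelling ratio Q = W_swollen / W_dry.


Q = W_swollen / W_dry
Q = 16.842 / 2.96
Q = 5.69

Q = 5.69


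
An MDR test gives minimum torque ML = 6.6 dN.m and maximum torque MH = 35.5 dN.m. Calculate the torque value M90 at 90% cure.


M90 = ML + 0.9 * (MH - ML)
M90 = 6.6 + 0.9 * (35.5 - 6.6)
M90 = 6.6 + 0.9 * 28.9
M90 = 32.61 dN.m

32.61 dN.m


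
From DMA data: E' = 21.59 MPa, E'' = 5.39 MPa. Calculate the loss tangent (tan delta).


tan delta = E'' / E'
= 5.39 / 21.59
= 0.2497

tan delta = 0.2497


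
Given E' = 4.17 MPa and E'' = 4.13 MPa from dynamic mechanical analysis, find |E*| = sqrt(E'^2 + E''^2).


|E*| = sqrt(E'^2 + E''^2)
= sqrt(4.17^2 + 4.13^2)
= sqrt(17.3889 + 17.0569)
= 5.869 MPa

5.869 MPa


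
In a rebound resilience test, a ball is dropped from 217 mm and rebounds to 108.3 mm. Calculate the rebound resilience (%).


Resilience = h_rebound / h_drop * 100
= 108.3 / 217 * 100
= 49.9%

49.9%


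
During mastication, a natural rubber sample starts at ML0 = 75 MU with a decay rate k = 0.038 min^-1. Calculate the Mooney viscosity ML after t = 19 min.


ML = ML0 * exp(-k * t)
ML = 75 * exp(-0.038 * 19)
ML = 75 * 0.4858
ML = 36.43 MU

36.43 MU


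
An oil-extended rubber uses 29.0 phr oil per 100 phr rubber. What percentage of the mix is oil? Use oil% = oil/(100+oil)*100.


Oil % = oil / (100 + oil) * 100
= 29.0 / (100 + 29.0) * 100
= 29.0 / 129.0 * 100
= 22.48%

22.48%


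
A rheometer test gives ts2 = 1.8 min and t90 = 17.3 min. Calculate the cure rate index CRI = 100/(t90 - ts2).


CRI = 100 / (t90 - ts2)
= 100 / (17.3 - 1.8)
= 100 / 15.5
= 6.45 min^-1

6.45 min^-1


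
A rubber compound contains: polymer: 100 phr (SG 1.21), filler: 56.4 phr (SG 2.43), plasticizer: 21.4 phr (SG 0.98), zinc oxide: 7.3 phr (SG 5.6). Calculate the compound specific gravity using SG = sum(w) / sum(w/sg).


Sum of weights = 185.1
Volume contributions:
  polymer: 100/1.21 = 82.6446
  filler: 56.4/2.43 = 23.2099
  plasticizer: 21.4/0.98 = 21.8367
  zinc oxide: 7.3/5.6 = 1.3036
Sum of volumes = 128.9948
SG = 185.1 / 128.9948 = 1.435

SG = 1.435


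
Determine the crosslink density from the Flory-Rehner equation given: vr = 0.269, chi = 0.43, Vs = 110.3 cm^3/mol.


ln(1 - vr) = ln(1 - 0.269) = -0.3133
Numerator = -((-0.3133) + 0.269 + 0.43 * 0.269^2) = 0.0132
Denominator = 110.3 * (0.269^(1/3) - 0.269/2) = 56.3668
nu = 0.0132 / 56.3668 = 2.3465e-04 mol/cm^3

2.3465e-04 mol/cm^3


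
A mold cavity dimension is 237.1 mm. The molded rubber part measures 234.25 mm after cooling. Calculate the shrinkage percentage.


Shrinkage = (mold - part) / mold * 100
= (237.1 - 234.25) / 237.1 * 100
= 2.85 / 237.1 * 100
= 1.2%

1.2%


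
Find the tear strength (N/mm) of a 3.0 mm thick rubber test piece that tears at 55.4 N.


Tear strength = force / thickness
= 55.4 / 3.0
= 18.47 N/mm

18.47 N/mm


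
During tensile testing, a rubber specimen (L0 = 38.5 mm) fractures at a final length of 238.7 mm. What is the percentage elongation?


Elongation = (Lf - L0) / L0 * 100
= (238.7 - 38.5) / 38.5 * 100
= 200.2 / 38.5 * 100
= 520.0%

520.0%


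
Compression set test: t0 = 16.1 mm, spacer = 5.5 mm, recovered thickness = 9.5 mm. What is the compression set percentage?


CS = (t0 - recovered) / (t0 - ts) * 100
= (16.1 - 9.5) / (16.1 - 5.5) * 100
= 6.6 / 10.6 * 100
= 62.3%

62.3%


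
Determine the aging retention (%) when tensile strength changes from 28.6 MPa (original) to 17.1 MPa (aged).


Retention = aged / original * 100
= 17.1 / 28.6 * 100
= 59.8%

59.8%


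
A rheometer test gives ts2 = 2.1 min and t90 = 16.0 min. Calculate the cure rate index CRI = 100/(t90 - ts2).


CRI = 100 / (t90 - ts2)
= 100 / (16.0 - 2.1)
= 100 / 13.9
= 7.19 min^-1

7.19 min^-1


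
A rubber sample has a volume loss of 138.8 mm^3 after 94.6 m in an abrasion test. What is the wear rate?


Rate = volume_loss / distance
= 138.8 / 94.6
= 1.467 mm^3/m

1.467 mm^3/m


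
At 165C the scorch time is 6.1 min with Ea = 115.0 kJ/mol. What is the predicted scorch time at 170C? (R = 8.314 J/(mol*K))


Convert temperatures: T1 = 165 + 273.15 = 438.15 K, T2 = 170 + 273.15 = 443.15 K
ts2_new = 6.1 * exp(115000 / 8.314 * (1/443.15 - 1/438.15))
1/T2 - 1/T1 = -2.5751e-05
ts2_new = 4.27 min

4.27 min


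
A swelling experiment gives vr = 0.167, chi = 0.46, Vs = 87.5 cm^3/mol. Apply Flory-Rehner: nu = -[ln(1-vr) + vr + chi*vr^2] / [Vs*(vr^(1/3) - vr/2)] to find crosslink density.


ln(1 - vr) = ln(1 - 0.167) = -0.1827
Numerator = -((-0.1827) + 0.167 + 0.46 * 0.167^2) = 0.0029
Denominator = 87.5 * (0.167^(1/3) - 0.167/2) = 40.8789
nu = 0.0029 / 40.8789 = 7.0763e-05 mol/cm^3

7.0763e-05 mol/cm^3


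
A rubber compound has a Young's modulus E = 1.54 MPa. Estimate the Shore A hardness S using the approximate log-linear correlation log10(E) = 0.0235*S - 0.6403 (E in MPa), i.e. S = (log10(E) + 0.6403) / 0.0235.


log10(E) = 0.0235*S - 0.6403  =>  S = (log10(E) + 0.6403) / 0.0235
log10(1.54) = 0.187521
S = (0.187521 + 0.6403) / 0.0235 = 0.827821 / 0.0235
S = 35.2

Shore A = 35.2


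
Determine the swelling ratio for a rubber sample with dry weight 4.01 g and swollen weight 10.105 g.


Q = W_swollen / W_dry
Q = 10.105 / 4.01
Q = 2.52

Q = 2.52


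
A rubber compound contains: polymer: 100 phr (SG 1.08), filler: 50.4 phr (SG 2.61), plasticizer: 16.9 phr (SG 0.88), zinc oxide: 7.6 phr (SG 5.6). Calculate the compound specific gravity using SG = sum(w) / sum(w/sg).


Sum of weights = 174.9
Volume contributions:
  polymer: 100/1.08 = 92.5926
  filler: 50.4/2.61 = 19.3103
  plasticizer: 16.9/0.88 = 19.2045
  zinc oxide: 7.6/5.6 = 1.3571
Sum of volumes = 132.4646
SG = 174.9 / 132.4646 = 1.32

SG = 1.32


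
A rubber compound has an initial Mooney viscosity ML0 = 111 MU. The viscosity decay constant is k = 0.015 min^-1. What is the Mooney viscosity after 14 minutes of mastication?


ML = ML0 * exp(-k * t)
ML = 111 * exp(-0.015 * 14)
ML = 111 * 0.8106
ML = 89.97 MU

89.97 MU


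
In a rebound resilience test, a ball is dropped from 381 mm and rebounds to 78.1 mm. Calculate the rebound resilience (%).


Resilience = h_rebound / h_drop * 100
= 78.1 / 381 * 100
= 20.5%

20.5%


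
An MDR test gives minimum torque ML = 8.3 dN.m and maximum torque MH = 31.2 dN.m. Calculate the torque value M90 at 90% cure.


M90 = ML + 0.9 * (MH - ML)
M90 = 8.3 + 0.9 * (31.2 - 8.3)
M90 = 8.3 + 0.9 * 22.9
M90 = 28.91 dN.m

28.91 dN.m


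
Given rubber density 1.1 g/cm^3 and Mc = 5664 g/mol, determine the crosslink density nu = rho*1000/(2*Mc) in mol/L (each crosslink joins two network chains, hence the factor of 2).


nu = rho * 1000 / (2 * Mc)
nu = 1.1 * 1000 / (2 * 5664)
nu = 1100.0 / 11328
nu = 0.0971 mol/L

0.0971 mol/L


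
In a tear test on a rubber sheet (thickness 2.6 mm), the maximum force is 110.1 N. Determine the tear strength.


Tear strength = force / thickness
= 110.1 / 2.6
= 42.35 N/mm

42.35 N/mm


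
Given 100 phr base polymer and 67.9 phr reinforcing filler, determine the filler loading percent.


Filler % = filler / (rubber + filler) * 100
= 67.9 / (100 + 67.9) * 100
= 67.9 / 167.9 * 100
= 40.44%

40.44%


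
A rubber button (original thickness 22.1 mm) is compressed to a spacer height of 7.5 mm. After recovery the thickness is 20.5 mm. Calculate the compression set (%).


CS = (t0 - recovered) / (t0 - ts) * 100
= (22.1 - 20.5) / (22.1 - 7.5) * 100
= 1.6 / 14.6 * 100
= 11.0%

11.0%


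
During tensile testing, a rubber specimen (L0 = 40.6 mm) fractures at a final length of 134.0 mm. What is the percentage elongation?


Elongation = (Lf - L0) / L0 * 100
= (134.0 - 40.6) / 40.6 * 100
= 93.4 / 40.6 * 100
= 230.0%

230.0%
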